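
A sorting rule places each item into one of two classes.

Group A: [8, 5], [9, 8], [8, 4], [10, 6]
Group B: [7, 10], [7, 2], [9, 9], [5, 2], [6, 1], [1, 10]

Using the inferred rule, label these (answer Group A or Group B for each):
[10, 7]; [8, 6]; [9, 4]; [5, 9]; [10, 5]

Group A, Group A, Group A, Group B, Group A

All 'Group A' examples share one property — first > second AND sum ≥ 11 — and every 'Group B' example lacks it.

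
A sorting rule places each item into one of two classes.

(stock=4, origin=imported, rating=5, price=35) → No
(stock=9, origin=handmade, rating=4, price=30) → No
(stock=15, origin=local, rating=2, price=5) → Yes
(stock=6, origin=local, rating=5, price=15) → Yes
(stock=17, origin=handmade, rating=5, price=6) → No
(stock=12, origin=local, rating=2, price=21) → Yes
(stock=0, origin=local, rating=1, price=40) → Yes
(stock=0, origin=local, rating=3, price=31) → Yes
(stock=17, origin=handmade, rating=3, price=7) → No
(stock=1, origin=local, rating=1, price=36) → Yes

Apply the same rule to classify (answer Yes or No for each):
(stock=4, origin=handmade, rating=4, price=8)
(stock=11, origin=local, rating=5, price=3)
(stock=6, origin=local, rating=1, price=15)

No, Yes, Yes

Looking at the examples, the only property every 'Yes' case has and every 'No' case lacks is: origin is local.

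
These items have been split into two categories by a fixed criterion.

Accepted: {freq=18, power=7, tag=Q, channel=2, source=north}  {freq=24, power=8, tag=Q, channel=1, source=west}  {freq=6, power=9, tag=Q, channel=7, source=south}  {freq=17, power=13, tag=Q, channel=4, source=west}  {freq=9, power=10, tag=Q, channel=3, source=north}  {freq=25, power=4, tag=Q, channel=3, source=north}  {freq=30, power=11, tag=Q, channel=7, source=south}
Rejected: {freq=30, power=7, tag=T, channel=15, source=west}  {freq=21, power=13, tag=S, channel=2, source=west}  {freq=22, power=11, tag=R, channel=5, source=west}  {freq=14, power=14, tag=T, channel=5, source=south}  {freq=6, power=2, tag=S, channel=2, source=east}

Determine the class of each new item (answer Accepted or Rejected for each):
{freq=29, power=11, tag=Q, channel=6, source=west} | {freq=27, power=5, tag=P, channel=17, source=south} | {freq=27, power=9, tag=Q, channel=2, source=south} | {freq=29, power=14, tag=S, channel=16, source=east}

A rule that fits every label: tag is Q — true of each 'Accepted' example, false of each 'Rejected' one.
{freq=29, power=11, tag=Q, channel=6, source=west}: tag is Q — satisfies this, so Accepted.
{freq=27, power=5, tag=P, channel=17, source=south}: tag is P — doesn't qualify, so Rejected.
{freq=27, power=9, tag=Q, channel=2, source=south}: tag is Q — satisfies this, so Accepted.
{freq=29, power=14, tag=S, channel=16, source=east}: tag is S — doesn't qualify, so Rejected.

Accepted, Rejected, Accepted, Rejected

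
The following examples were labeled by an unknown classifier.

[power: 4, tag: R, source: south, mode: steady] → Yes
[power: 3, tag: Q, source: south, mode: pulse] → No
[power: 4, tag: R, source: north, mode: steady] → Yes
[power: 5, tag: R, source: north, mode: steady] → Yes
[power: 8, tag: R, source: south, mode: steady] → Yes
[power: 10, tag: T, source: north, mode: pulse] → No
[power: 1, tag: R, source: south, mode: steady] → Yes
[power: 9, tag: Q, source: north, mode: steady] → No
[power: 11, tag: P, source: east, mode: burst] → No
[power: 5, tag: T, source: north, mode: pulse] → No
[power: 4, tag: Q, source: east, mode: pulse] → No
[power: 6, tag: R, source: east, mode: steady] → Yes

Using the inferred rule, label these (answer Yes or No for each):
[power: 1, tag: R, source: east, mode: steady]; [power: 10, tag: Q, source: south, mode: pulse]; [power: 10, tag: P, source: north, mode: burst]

Every 'Yes' example satisfies: tag is R. None of the 'No' examples do.
[power: 1, tag: R, source: east, mode: steady]: tag is R — checks out, so Yes. [power: 10, tag: Q, source: south, mode: pulse]: tag is Q — doesn't qualify, so No. [power: 10, tag: P, source: north, mode: burst]: tag is P — doesn't qualify, so No.

Yes, No, No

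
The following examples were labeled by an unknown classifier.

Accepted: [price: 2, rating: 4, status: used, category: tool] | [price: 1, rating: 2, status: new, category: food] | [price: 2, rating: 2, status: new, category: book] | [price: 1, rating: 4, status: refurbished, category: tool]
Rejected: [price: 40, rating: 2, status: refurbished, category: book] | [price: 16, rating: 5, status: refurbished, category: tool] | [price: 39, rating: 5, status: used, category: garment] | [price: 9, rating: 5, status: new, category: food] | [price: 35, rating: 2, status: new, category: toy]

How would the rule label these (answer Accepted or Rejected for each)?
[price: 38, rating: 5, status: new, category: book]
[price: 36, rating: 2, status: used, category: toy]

Rejected, Rejected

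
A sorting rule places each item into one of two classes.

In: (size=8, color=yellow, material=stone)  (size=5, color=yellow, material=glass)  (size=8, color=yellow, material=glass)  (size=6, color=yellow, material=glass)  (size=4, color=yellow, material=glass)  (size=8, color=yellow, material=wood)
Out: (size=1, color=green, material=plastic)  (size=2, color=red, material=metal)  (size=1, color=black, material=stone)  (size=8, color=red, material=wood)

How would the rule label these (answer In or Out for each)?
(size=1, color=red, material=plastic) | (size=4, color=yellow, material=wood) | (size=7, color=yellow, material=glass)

Out, In, In

The distinguishing property — color is yellow — holds for all the 'In' cases and none of the 'Out' cases.
(size=1, color=red, material=plastic): Out (color is red). (size=4, color=yellow, material=wood): In (color is yellow). (size=7, color=yellow, material=glass): In (color is yellow).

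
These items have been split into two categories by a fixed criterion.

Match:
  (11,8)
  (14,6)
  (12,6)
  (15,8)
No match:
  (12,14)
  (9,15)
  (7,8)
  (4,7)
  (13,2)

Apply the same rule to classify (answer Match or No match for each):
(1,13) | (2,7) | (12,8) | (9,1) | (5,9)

No match, No match, Match, No match, No match

One predicate separates the groups cleanly: first > second AND sum ≥ 18.
(1,13): 1 < 13, 1+13 = 14 — lacks this property, so No match.
(2,7): 2 < 7, 2+7 = 9 — lacks this property, so No match.
(12,8): 12 > 8, 12+8 = 20 — matches, so Match.
(9,1): 9 > 1, 9+1 = 10 — lacks this property, so No match.
(5,9): 5 < 9, 5+9 = 14 — lacks this property, so No match.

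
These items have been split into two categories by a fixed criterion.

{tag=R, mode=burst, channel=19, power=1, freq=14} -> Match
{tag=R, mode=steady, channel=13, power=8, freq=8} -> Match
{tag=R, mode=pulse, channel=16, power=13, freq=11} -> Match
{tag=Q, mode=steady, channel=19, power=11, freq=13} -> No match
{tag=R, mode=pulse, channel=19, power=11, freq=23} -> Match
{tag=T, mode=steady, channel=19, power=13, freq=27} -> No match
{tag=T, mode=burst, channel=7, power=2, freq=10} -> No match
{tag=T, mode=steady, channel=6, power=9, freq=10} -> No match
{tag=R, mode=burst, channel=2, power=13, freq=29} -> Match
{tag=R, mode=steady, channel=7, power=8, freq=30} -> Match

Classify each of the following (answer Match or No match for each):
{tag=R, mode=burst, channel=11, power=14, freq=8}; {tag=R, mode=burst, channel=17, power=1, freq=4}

Match, Match

The pattern is that an item is 'Match' exactly when: tag is R.
{tag=R, mode=burst, channel=11, power=14, freq=8}: tag is R, checks out → Match.
{tag=R, mode=burst, channel=17, power=1, freq=4}: tag is R, checks out → Match.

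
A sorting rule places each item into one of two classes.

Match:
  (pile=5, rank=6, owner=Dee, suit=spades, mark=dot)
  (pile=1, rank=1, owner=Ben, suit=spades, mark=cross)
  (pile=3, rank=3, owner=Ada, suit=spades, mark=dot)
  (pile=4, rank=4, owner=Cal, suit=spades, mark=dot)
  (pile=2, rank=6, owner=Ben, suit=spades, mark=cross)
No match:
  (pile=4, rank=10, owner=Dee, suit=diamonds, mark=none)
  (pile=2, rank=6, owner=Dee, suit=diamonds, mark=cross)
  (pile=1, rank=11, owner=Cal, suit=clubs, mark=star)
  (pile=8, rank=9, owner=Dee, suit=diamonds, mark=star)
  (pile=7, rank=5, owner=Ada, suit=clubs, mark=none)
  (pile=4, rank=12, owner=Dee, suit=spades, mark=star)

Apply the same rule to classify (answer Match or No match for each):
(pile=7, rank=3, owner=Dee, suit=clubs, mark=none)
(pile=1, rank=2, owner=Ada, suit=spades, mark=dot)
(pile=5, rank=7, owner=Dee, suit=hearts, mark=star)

No match, Match, No match

The simplest hypothesis consistent with all the labels is: mark is dot OR owner is Ben.
(pile=7, rank=3, owner=Dee, suit=clubs, mark=none) — mark is none, owner is Dee, hence No match. (pile=1, rank=2, owner=Ada, suit=spades, mark=dot) — mark is dot, owner is Ada, hence Match. (pile=5, rank=7, owner=Dee, suit=hearts, mark=star) — mark is star, owner is Dee, hence No match.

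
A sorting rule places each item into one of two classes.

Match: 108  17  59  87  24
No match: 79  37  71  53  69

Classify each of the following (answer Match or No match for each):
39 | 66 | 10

One predicate separates the groups cleanly: ≡ 3 (mod 7).
No match: 39, since 39 mod 7 = 4. Match: 66, since 66 mod 7 = 3. Match: 10, since 10 mod 7 = 3.

No match, Match, Match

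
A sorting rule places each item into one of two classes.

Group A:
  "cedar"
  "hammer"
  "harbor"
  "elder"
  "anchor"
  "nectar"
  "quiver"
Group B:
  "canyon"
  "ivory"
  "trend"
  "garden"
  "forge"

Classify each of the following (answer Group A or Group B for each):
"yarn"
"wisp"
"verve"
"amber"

Group B, Group B, Group B, Group A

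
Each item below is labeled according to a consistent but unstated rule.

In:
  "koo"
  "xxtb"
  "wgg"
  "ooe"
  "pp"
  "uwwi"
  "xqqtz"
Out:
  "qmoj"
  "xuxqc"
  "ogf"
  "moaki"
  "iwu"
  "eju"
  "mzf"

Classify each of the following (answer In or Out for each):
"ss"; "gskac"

'In' ⟺ has a double letter.
"ss": 'ss' doubled — qualifies, so In.
"gskac": no doubled letter — fails the rule, so Out.

In, Out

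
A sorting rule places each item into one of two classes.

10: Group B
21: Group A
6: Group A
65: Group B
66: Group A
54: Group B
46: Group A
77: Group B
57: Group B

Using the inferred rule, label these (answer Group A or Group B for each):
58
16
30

Group B, Group A, Group B

The rule appears to be: ≡ 1 (mod 5).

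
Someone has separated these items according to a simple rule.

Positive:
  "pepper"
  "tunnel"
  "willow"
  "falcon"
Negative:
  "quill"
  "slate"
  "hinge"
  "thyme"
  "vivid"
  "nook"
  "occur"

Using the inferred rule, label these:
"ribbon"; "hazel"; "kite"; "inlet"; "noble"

One predicate separates the groups cleanly: length 6.

Positive, Negative, Negative, Negative, Negative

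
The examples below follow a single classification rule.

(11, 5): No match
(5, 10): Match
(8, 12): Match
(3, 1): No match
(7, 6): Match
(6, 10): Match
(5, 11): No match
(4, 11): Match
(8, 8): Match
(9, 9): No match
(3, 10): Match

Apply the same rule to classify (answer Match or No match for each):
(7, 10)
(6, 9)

Match, Match

The simplest hypothesis consistent with all the labels is: product is even.
(7, 10) → 7·10 = 70 → Match. (6, 9) → 6·9 = 54 → Match.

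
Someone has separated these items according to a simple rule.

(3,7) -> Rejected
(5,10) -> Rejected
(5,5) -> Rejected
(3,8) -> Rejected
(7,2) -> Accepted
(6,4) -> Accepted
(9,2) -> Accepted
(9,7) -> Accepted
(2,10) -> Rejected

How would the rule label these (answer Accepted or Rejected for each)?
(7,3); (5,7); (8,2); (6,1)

Accepted, Rejected, Accepted, Accepted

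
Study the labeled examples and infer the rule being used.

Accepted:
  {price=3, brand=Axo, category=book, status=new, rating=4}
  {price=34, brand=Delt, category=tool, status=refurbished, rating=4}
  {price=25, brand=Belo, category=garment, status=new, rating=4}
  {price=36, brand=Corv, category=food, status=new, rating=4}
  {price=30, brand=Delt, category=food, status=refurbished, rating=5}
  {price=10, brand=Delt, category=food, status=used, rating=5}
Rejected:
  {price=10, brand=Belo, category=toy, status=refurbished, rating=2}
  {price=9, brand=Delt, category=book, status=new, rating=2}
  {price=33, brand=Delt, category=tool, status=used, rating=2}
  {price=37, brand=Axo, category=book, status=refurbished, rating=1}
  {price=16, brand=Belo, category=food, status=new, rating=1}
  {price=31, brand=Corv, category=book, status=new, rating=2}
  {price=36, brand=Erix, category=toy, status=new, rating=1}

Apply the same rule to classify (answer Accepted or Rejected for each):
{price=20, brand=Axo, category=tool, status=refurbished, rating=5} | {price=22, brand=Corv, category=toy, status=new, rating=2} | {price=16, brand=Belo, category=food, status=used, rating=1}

Accepted, Rejected, Rejected

Rule: rating ≥ 4. This holds for each 'Accepted' example and fails for each 'Rejected' one.
{price=20, brand=Axo, category=tool, status=refurbished, rating=5}: Accepted (rating = 5). {price=22, brand=Corv, category=toy, status=new, rating=2}: Rejected (rating = 2). {price=16, brand=Belo, category=food, status=used, rating=1}: Rejected (rating = 1).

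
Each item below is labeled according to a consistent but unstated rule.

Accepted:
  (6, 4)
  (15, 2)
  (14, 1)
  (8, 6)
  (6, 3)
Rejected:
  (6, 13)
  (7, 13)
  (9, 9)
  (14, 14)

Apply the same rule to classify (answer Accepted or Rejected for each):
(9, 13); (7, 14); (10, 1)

The pattern is that an item is 'Accepted' exactly when: first > second.
(9, 13) — 9 < 13, hence Rejected.
(7, 14) — 7 < 14, hence Rejected.
(10, 1) — 10 > 1, hence Accepted.

Rejected, Rejected, Accepted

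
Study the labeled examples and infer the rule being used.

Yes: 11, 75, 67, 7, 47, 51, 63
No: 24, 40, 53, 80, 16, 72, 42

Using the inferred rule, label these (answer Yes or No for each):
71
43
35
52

Yes, Yes, Yes, No

'Yes' ⟺ ≡ 3 (mod 4).
71 — 71 mod 4 = 3, hence Yes. 43 — 43 mod 4 = 3, hence Yes. 35 — 35 mod 4 = 3, hence Yes. 52 — 52 mod 4 = 0, hence No.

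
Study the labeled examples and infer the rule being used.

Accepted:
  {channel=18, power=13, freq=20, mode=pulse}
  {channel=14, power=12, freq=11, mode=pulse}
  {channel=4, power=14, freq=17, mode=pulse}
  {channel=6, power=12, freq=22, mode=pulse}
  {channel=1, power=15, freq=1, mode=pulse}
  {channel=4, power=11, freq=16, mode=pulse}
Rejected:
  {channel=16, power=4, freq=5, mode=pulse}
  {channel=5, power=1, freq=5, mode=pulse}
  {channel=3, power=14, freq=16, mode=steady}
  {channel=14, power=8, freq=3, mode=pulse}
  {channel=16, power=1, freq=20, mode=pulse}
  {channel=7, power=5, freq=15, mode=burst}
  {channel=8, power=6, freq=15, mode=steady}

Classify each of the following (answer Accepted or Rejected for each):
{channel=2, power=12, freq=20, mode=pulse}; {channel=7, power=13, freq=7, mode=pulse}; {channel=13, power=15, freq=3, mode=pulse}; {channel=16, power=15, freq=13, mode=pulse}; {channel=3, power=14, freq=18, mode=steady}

Accepted, Accepted, Accepted, Accepted, Rejected

A rule that fits every label: mode is pulse AND power ≥ 11 — true of each 'Accepted' example, false of each 'Rejected' one.
{channel=2, power=12, freq=20, mode=pulse}: mode is pulse, power = 12 — has this property, so Accepted. {channel=7, power=13, freq=7, mode=pulse}: mode is pulse, power = 13 — has this property, so Accepted. {channel=13, power=15, freq=3, mode=pulse}: mode is pulse, power = 15 — has this property, so Accepted. {channel=16, power=15, freq=13, mode=pulse}: mode is pulse, power = 15 — has this property, so Accepted. {channel=3, power=14, freq=18, mode=steady}: mode is steady, power = 14 — doesn't match, so Rejected.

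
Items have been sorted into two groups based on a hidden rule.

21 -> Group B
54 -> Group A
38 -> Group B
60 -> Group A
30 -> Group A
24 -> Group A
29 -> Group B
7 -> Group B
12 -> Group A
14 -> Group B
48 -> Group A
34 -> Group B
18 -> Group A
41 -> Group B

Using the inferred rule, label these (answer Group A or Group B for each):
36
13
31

Every 'Group A' example satisfies: multiple of 6. None of the 'Group B' examples do.
36 — 36 = 6·6, hence Group A. 13 — 13 = 6·2 + 1, hence Group B. 31 — 31 = 6·5 + 1, hence Group B.

Group A, Group B, Group B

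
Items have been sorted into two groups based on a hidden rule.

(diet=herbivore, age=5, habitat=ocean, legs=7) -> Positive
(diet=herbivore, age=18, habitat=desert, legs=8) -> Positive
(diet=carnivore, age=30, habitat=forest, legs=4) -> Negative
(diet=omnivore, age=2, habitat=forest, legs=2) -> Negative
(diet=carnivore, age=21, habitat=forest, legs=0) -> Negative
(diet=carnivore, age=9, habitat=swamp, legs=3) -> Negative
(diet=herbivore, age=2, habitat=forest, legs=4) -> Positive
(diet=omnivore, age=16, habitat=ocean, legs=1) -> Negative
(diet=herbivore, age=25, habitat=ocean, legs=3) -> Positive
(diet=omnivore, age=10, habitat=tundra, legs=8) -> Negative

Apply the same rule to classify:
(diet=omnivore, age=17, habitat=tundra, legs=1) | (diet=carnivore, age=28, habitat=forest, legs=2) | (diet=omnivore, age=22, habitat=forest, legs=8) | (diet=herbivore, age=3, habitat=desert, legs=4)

The common property of the 'Positive' items is: diet is herbivore. No 'Negative' item has it.
(diet=omnivore, age=17, habitat=tundra, legs=1) — diet is omnivore, hence Negative.
(diet=carnivore, age=28, habitat=forest, legs=2) — diet is carnivore, hence Negative.
(diet=omnivore, age=22, habitat=forest, legs=8) — diet is omnivore, hence Negative.
(diet=herbivore, age=3, habitat=desert, legs=4) — diet is herbivore, hence Positive.

Negative, Negative, Negative, Positive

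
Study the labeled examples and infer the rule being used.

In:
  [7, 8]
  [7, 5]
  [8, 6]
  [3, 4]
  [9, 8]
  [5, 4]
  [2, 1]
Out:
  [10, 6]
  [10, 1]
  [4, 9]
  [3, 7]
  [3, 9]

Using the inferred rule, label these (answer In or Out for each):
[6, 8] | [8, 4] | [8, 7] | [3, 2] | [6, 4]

In, Out, In, In, In

The pattern is that an item is 'In' exactly when: |first − second| ≤ 2.
[6, 8]: In (|6−8| = 2).
[8, 4]: Out (|8−4| = 4).
[8, 7]: In (|8−7| = 1).
[3, 2]: In (|3−2| = 1).
[6, 4]: In (|6−4| = 2).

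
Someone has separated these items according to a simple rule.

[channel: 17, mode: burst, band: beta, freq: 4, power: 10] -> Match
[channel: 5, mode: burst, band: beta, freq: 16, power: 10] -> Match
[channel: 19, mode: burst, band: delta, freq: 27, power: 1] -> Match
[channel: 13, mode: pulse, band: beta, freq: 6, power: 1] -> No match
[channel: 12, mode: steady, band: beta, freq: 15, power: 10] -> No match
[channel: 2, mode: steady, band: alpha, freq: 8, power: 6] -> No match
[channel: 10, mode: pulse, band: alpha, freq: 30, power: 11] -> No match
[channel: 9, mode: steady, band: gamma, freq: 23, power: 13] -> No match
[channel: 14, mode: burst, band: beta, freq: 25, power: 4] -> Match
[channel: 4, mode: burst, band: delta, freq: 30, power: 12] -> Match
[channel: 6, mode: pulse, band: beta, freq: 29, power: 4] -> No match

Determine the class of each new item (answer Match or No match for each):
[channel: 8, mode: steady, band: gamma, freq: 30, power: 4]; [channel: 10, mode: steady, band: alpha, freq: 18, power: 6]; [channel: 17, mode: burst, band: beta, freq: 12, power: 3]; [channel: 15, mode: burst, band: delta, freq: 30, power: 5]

Looking at the examples, the only property every 'Match' case has and every 'No match' case lacks is: mode is burst.
[channel: 8, mode: steady, band: gamma, freq: 30, power: 4]: mode is steady, fails the rule → No match. [channel: 10, mode: steady, band: alpha, freq: 18, power: 6]: mode is steady, fails the rule → No match. [channel: 17, mode: burst, band: beta, freq: 12, power: 3]: mode is burst, meets the rule → Match. [channel: 15, mode: burst, band: delta, freq: 30, power: 5]: mode is burst, meets the rule → Match.

No match, No match, Match, Match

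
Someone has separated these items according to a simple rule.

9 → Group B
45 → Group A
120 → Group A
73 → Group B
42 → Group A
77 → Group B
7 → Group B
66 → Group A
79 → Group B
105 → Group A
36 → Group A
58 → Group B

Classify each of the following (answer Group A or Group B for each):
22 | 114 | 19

The common property of the 'Group A' items is: multiple of 3 AND at least 36. No 'Group B' item has it.
22: 22 = 3·7 + 1, 22 < 36 — does not pass, so Group B.
114: 114 = 3·38, 114 ≥ 36 — has this property, so Group A.
19: 19 = 3·6 + 1, 19 < 36 — does not pass, so Group B.

Group B, Group A, Group B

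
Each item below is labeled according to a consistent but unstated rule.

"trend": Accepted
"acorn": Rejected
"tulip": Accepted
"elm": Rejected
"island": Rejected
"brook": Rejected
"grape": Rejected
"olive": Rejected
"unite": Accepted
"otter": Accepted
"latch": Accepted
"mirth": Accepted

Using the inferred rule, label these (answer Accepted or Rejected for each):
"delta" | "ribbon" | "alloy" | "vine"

Accepted, Rejected, Rejected, Rejected

All 'Accepted' examples share one property — contains 't' — and every 'Rejected' example lacks it.
"delta": has 't', fits → Accepted. "ribbon": no 't', fails this test → Rejected. "alloy": no 't', fails this test → Rejected. "vine": no 't', fails this test → Rejected.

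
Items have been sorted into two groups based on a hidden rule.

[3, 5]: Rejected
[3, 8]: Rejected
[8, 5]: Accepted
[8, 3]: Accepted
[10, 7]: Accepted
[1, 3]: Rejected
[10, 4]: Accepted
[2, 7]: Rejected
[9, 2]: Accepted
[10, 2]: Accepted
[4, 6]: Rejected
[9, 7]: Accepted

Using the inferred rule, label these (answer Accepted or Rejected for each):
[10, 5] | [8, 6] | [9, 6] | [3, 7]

All 'Accepted' examples share one property — first > second — and every 'Rejected' example lacks it.

Accepted, Accepted, Accepted, Rejected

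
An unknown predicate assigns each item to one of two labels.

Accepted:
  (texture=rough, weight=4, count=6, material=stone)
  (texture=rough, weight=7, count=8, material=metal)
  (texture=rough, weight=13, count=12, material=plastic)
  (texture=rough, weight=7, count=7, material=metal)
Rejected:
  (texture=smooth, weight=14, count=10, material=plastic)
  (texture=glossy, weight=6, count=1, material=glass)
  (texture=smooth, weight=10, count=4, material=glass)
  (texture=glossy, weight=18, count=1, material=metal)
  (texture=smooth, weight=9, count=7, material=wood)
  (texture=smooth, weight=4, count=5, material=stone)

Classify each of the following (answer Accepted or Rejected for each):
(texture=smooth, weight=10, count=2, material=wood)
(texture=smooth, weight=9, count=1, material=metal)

'Accepted' ⟺ texture is rough.
(texture=smooth, weight=10, count=2, material=wood) — texture is smooth, hence Rejected. (texture=smooth, weight=9, count=1, material=metal) — texture is smooth, hence Rejected.

Rejected, Rejected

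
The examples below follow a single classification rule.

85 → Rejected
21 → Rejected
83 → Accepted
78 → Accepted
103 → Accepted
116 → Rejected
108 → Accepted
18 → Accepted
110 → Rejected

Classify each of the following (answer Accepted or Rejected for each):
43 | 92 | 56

Accepted, Rejected, Rejected

One predicate separates the groups cleanly: ≡ 3 (mod 5).
43: 43 mod 5 = 3, checks out → Accepted.
92: 92 mod 5 = 2, lacks this property → Rejected.
56: 56 mod 5 = 1, lacks this property → Rejected.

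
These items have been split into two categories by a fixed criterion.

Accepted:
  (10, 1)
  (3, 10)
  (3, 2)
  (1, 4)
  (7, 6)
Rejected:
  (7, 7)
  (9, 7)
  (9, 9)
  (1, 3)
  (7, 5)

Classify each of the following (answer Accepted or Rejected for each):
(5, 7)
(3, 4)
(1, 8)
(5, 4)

All 'Accepted' examples share one property — sum is odd — and every 'Rejected' example lacks it.
(5, 7) → 5+7 = 12 → Rejected.
(3, 4) → 3+4 = 7 → Accepted.
(1, 8) → 1+8 = 9 → Accepted.
(5, 4) → 5+4 = 9 → Accepted.

Rejected, Accepted, Accepted, Accepted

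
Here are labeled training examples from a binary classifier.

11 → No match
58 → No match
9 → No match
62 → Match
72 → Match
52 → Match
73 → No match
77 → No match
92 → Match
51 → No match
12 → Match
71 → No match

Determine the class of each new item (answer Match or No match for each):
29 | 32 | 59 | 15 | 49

The common property of the 'Match' items is: ends in digit 2. No 'No match' item has it.

No match, Match, No match, No match, No match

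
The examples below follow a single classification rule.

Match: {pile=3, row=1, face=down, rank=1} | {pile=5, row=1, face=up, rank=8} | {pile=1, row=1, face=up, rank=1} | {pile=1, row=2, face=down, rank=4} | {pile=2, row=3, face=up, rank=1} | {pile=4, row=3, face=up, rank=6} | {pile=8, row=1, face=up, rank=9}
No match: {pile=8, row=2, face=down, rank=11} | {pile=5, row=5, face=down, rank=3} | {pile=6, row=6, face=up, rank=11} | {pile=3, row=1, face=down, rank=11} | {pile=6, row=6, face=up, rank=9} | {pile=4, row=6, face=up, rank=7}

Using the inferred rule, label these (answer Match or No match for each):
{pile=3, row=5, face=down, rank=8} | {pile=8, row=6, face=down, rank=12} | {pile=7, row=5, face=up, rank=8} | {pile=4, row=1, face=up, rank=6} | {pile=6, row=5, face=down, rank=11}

'Match' ⟺ row ≤ 3 AND rank ≤ 9.
{pile=3, row=5, face=down, rank=8}: row = 5, rank = 8 — doesn't qualify, so No match. {pile=8, row=6, face=down, rank=12}: row = 6, rank = 12 — doesn't qualify, so No match. {pile=7, row=5, face=up, rank=8}: row = 5, rank = 8 — doesn't qualify, so No match. {pile=4, row=1, face=up, rank=6}: row = 1, rank = 6 — satisfies this, so Match. {pile=6, row=5, face=down, rank=11}: row = 5, rank = 11 — doesn't qualify, so No match.

No match, No match, No match, Match, No match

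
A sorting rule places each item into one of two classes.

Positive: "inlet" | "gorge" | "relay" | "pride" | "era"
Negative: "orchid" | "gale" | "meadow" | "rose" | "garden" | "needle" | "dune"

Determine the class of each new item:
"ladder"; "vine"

The distinguishing property — odd length — holds for all the 'Positive' cases and none of the 'Negative' cases.
"ladder" → length 6 → Negative.
"vine" → length 4 → Negative.

Negative, Negative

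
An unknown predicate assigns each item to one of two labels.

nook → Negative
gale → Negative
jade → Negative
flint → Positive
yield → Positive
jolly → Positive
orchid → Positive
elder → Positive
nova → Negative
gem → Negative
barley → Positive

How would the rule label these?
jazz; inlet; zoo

Negative, Positive, Negative

All 'Positive' examples share one property — length ≥ 5 — and every 'Negative' example lacks it.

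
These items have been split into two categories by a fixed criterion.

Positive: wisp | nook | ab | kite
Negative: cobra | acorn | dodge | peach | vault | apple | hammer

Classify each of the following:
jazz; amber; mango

A rule that fits every label: length ≤ 4 — true of each 'Positive' example, false of each 'Negative' one.
jazz — length 4, hence Positive. amber — length 5, hence Negative. mango — length 5, hence Negative.

Positive, Negative, Negative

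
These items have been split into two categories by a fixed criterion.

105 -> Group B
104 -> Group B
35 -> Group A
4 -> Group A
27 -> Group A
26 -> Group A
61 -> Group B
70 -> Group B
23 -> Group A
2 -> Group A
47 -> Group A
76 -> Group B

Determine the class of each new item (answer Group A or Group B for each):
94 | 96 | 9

The rule appears to be: at most 47.
94 — 94 > 47, hence Group B.
96 — 96 > 47, hence Group B.
9 — 9 ≤ 47, hence Group A.

Group B, Group B, Group A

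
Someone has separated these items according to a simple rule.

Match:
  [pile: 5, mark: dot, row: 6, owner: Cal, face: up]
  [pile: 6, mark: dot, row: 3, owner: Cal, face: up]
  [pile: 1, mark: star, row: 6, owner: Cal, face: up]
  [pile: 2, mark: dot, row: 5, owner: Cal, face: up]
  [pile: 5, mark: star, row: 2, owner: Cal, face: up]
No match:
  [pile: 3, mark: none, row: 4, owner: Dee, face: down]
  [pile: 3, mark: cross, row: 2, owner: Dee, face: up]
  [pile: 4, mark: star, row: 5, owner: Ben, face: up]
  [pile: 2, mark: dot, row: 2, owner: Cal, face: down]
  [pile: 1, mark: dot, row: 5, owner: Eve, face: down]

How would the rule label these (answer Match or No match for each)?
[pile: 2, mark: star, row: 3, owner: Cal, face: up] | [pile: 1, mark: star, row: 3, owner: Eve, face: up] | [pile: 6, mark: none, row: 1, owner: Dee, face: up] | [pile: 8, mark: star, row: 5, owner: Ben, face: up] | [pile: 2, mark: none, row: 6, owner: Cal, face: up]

Match, No match, No match, No match, Match

'Match' ⟺ face is up AND owner is Cal.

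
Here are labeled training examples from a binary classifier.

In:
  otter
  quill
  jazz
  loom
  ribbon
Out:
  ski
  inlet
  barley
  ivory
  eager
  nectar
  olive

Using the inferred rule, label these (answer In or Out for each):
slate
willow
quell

Out, In, In

The distinguishing property — has a double letter — holds for all the 'In' cases and none of the 'Out' cases.
slate → no doubled letter → Out. willow → 'll' doubled → In. quell → 'll' doubled → In.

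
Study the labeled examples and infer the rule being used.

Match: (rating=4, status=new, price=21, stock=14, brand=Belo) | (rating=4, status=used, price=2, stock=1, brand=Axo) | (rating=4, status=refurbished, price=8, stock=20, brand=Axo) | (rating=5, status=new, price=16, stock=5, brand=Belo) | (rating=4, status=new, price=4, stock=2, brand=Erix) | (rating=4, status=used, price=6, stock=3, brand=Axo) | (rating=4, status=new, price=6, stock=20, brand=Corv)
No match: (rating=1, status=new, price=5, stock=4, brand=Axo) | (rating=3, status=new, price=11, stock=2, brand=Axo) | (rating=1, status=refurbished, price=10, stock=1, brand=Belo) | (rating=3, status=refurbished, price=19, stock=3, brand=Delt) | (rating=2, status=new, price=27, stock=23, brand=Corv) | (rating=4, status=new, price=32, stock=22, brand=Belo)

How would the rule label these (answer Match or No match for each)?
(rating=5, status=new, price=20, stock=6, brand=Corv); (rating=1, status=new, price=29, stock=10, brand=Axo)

Rule: price ≤ 21 AND rating ≥ 4. This holds for each 'Match' example and fails for each 'No match' one.
(rating=5, status=new, price=20, stock=6, brand=Corv): Match (price = 20, rating = 5). (rating=1, status=new, price=29, stock=10, brand=Axo): No match (price = 29, rating = 1).

Match, No match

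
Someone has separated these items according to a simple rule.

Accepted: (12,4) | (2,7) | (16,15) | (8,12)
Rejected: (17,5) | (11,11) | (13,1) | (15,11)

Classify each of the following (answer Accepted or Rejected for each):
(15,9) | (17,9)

Rejected, Rejected

The simplest hypothesis consistent with all the labels is: first is even.
(15,9): Rejected (first 15).
(17,9): Rejected (first 17).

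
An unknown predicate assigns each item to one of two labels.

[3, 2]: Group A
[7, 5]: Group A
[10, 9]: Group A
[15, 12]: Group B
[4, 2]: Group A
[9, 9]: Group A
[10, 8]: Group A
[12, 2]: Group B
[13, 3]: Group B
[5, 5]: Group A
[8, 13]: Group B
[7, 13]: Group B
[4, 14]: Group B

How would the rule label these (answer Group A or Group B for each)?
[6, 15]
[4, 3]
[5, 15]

The simplest hypothesis consistent with all the labels is: max ≤ 10.
[6, 15] — max 15, hence Group B. [4, 3] — max 4, hence Group A. [5, 15] — max 15, hence Group B.

Group B, Group A, Group B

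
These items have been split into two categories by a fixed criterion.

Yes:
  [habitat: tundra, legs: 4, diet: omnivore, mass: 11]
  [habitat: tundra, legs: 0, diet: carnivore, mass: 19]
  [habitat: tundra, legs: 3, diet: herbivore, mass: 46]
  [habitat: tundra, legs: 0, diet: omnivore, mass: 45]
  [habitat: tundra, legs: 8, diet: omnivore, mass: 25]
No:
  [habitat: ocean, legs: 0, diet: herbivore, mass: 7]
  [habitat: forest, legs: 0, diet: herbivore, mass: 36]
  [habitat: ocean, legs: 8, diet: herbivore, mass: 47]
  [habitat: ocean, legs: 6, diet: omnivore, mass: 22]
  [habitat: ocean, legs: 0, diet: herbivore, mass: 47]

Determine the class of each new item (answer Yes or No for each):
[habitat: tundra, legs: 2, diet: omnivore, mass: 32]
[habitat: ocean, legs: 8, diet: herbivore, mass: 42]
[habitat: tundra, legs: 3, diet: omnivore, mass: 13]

Yes, No, Yes

'Yes' ⟺ habitat is tundra.
[habitat: tundra, legs: 2, diet: omnivore, mass: 32]: habitat is tundra — meets the rule, so Yes. [habitat: ocean, legs: 8, diet: herbivore, mass: 42]: habitat is ocean — does not satisfy this, so No. [habitat: tundra, legs: 3, diet: omnivore, mass: 13]: habitat is tundra — meets the rule, so Yes.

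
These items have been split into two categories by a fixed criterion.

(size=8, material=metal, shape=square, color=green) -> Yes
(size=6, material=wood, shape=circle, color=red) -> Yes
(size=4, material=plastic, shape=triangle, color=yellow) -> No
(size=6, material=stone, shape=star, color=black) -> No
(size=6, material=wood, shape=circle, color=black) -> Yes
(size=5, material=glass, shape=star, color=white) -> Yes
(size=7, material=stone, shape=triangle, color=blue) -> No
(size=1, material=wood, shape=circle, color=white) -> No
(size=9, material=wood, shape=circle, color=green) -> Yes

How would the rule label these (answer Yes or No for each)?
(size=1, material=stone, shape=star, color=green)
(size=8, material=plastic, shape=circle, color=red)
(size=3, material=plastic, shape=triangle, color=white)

No, Yes, No

The rule appears to be: material is not stone AND size ≥ 5.
No: (size=1, material=stone, shape=star, color=green), since material is stone, size = 1. Yes: (size=8, material=plastic, shape=circle, color=red), since material is plastic, size = 8. No: (size=3, material=plastic, shape=triangle, color=white), since material is plastic, size = 3.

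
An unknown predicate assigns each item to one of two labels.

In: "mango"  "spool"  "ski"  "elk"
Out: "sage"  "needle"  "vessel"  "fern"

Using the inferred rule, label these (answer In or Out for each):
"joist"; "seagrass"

In, Out

A rule that fits every label: odd length — true of each 'In' example, false of each 'Out' one.
"joist" — length 5, hence In. "seagrass" — length 8, hence Out.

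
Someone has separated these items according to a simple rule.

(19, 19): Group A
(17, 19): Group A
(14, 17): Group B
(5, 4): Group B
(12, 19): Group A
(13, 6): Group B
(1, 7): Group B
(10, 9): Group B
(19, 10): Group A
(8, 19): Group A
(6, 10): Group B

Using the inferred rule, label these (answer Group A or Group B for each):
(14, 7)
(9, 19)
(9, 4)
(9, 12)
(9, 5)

Group B, Group A, Group B, Group B, Group B

A rule that fits every label: max ≥ 19 — true of each 'Group A' example, false of each 'Group B' one.
(14, 7): max 14 — doesn't match, so Group B.
(9, 19): max 19 — fits, so Group A.
(9, 4): max 9 — doesn't match, so Group B.
(9, 12): max 12 — doesn't match, so Group B.
(9, 5): max 9 — doesn't match, so Group B.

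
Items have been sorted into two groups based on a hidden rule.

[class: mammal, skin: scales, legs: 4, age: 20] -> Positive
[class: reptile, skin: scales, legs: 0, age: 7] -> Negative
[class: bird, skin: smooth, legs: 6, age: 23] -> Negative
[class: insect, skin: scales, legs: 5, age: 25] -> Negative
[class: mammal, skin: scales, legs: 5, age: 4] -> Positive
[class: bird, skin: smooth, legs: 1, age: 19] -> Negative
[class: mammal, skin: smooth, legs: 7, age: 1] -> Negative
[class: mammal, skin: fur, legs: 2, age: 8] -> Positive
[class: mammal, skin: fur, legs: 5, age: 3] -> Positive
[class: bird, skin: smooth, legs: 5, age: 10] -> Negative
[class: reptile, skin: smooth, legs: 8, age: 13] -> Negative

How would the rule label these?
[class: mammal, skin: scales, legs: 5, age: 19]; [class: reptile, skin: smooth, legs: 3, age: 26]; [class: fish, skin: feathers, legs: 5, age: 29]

Positive, Negative, Negative

All 'Positive' examples share one property — class is mammal AND age ≥ 3 — and every 'Negative' example lacks it.
[class: mammal, skin: scales, legs: 5, age: 19] — class is mammal, age = 19, hence Positive.
[class: reptile, skin: smooth, legs: 3, age: 26] — class is reptile, age = 26, hence Negative.
[class: fish, skin: feathers, legs: 5, age: 29] — class is fish, age = 29, hence Negative.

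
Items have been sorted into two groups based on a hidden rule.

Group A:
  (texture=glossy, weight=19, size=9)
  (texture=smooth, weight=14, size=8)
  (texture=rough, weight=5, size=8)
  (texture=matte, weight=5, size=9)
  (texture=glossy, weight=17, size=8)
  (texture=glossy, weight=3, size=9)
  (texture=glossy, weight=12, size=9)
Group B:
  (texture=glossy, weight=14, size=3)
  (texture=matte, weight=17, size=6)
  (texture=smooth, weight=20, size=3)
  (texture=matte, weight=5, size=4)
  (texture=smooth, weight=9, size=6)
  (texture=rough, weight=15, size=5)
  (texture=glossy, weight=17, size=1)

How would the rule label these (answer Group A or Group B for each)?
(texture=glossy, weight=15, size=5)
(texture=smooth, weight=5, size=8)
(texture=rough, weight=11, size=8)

The distinguishing property — size ≥ 8 — holds for all the 'Group A' cases and none of the 'Group B' cases.

Group B, Group A, Group A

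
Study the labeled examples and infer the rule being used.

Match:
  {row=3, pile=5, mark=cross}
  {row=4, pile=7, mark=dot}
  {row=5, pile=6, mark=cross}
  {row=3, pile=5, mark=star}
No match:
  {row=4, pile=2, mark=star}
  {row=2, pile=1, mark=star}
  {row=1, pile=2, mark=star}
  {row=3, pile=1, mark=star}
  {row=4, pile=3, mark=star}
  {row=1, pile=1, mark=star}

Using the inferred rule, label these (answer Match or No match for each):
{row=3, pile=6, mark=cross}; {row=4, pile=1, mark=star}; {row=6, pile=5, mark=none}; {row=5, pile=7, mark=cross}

Match, No match, Match, Match

All 'Match' examples share one property — pile ≥ 5 — and every 'No match' example lacks it.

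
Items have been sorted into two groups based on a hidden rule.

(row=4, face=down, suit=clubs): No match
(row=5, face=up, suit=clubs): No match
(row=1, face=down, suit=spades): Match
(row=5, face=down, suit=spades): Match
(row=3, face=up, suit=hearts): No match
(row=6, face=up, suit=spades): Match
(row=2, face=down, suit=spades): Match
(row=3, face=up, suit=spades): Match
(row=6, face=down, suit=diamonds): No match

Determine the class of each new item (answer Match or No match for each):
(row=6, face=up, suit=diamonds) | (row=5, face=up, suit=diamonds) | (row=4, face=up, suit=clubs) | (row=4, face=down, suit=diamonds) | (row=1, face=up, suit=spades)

No match, No match, No match, No match, Match

Rule: suit is spades. This holds for each 'Match' example and fails for each 'No match' one.
(row=6, face=up, suit=diamonds): suit is diamonds, doesn't qualify → No match. (row=5, face=up, suit=diamonds): suit is diamonds, doesn't qualify → No match. (row=4, face=up, suit=clubs): suit is clubs, doesn't qualify → No match. (row=4, face=down, suit=diamonds): suit is diamonds, doesn't qualify → No match. (row=1, face=up, suit=spades): suit is spades, fits → Match.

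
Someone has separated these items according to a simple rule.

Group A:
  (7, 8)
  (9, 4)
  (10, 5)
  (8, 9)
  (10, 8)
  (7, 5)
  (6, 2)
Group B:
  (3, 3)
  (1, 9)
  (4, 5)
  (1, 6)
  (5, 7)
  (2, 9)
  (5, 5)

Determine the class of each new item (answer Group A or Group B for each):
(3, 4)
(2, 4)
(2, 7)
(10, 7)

The classifier is using: first ≥ 6.
(3, 4): Group B (first 3). (2, 4): Group B (first 2). (2, 7): Group B (first 2). (10, 7): Group A (first 10).

Group B, Group B, Group B, Group A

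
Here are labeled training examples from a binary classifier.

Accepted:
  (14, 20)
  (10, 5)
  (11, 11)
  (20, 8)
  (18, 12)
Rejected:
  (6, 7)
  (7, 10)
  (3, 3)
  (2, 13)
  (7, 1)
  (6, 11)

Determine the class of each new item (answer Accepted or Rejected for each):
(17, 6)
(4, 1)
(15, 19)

Accepted, Rejected, Accepted

Rule: first ≥ 8. This holds for each 'Accepted' example and fails for each 'Rejected' one.
(17, 6): Accepted (first 17).
(4, 1): Rejected (first 4).
(15, 19): Accepted (first 15).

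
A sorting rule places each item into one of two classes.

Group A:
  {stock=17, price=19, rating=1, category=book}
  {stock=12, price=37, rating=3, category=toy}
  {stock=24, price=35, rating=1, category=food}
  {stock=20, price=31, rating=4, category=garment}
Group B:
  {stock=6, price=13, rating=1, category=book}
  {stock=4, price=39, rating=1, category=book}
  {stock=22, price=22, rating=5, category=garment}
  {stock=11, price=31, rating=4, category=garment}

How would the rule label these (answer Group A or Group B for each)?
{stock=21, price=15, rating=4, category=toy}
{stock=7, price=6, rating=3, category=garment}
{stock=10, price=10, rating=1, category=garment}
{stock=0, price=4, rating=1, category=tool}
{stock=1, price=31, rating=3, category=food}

A rule that fits every label: rating ≤ 4 AND stock ≥ 12 — true of each 'Group A' example, false of each 'Group B' one.

Group A, Group B, Group B, Group B, Group B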